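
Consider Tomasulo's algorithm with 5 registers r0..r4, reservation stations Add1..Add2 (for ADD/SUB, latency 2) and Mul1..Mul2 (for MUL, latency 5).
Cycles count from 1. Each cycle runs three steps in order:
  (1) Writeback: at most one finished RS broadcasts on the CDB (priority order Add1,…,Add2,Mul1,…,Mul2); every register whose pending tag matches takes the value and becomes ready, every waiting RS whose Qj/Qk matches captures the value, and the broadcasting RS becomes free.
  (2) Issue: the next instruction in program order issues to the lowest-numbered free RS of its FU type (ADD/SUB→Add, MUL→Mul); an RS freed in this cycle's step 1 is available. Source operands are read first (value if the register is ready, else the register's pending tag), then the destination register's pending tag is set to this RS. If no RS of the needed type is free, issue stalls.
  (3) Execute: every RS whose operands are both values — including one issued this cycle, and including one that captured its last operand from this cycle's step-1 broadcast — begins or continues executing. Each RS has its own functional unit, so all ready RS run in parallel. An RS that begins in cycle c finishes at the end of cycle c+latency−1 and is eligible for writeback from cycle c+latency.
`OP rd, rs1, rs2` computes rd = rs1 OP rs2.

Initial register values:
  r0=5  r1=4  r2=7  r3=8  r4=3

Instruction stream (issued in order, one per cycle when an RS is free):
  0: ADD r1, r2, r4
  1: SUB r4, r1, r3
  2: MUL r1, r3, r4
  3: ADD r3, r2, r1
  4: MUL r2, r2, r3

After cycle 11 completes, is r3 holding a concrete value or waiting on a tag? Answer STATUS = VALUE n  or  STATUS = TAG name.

STATUS = TAG Add1

  c1: issue ADD r1<-Add1  regs: r0:5,r1:Add1,r2:7,r3:8,r4:3
  c2: issue SUB r4<-Add2  regs: r0:5,r1:Add1,r2:7,r3:8,r4:Add2
  c3: CDB Add1=10; issue MUL r1<-Mul1  regs: r0:5,r1:Mul1,r2:7,r3:8,r4:Add2
  c4: issue ADD r3<-Add1  regs: r0:5,r1:Mul1,r2:7,r3:Add1,r4:Add2
  c5: CDB Add2=2; issue MUL r2<-Mul2  regs: r0:5,r1:Mul1,r2:Mul2,r3:Add1,r4:2
  c6: -  regs: r0:5,r1:Mul1,r2:Mul2,r3:Add1,r4:2
  c7: -  regs: r0:5,r1:Mul1,r2:Mul2,r3:Add1,r4:2
  c8: -  regs: r0:5,r1:Mul1,r2:Mul2,r3:Add1,r4:2
  c9: -  regs: r0:5,r1:Mul1,r2:Mul2,r3:Add1,r4:2
  c10: CDB Mul1=16  regs: r0:5,r1:16,r2:Mul2,r3:Add1,r4:2
  c11: -  regs: r0:5,r1:16,r2:Mul2,r3:Add1,r4:2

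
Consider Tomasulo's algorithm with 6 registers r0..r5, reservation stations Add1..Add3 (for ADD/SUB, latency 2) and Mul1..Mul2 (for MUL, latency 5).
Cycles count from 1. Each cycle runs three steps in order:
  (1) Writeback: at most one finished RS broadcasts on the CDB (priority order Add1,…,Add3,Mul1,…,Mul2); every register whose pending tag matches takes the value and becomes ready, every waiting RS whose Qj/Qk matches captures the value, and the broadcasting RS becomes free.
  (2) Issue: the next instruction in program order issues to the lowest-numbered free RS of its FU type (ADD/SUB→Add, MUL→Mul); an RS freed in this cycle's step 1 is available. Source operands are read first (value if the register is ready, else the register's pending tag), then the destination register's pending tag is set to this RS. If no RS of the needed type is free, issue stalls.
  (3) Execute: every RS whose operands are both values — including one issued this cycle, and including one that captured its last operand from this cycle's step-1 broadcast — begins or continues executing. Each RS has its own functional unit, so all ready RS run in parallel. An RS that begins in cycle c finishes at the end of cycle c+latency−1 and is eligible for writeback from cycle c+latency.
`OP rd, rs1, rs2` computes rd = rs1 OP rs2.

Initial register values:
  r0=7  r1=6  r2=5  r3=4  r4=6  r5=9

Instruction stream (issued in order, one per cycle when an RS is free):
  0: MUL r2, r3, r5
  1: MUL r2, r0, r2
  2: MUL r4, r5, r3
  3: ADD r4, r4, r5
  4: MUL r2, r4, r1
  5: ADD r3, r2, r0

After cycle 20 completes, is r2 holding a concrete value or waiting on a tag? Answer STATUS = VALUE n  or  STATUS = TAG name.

STATUS = VALUE 270

cycle 1: issue MUL r2<-Mul1 // r0:7,r1:6,r2:Mul1,r3:4,r4:6,r5:9
cycle 2: issue MUL r2<-Mul2 // r0:7,r1:6,r2:Mul2,r3:4,r4:6,r5:9
cycle 3: stall // r0:7,r1:6,r2:Mul2,r3:4,r4:6,r5:9
cycle 4: stall // r0:7,r1:6,r2:Mul2,r3:4,r4:6,r5:9
cycle 5: stall // r0:7,r1:6,r2:Mul2,r3:4,r4:6,r5:9
cycle 6: CDB Mul1=36; issue MUL r4<-Mul1 // r0:7,r1:6,r2:Mul2,r3:4,r4:Mul1,r5:9
cycle 7: issue ADD r4<-Add1 // r0:7,r1:6,r2:Mul2,r3:4,r4:Add1,r5:9
cycle 8: stall // r0:7,r1:6,r2:Mul2,r3:4,r4:Add1,r5:9
cycle 9: stall // r0:7,r1:6,r2:Mul2,r3:4,r4:Add1,r5:9
cycle 10: stall // r0:7,r1:6,r2:Mul2,r3:4,r4:Add1,r5:9
cycle 11: CDB Mul1=36; issue MUL r2<-Mul1 // r0:7,r1:6,r2:Mul1,r3:4,r4:Add1,r5:9
cycle 12: CDB Mul2=252; issue ADD r3<-Add2 // r0:7,r1:6,r2:Mul1,r3:Add2,r4:Add1,r5:9
cycle 13: CDB Add1=45 // r0:7,r1:6,r2:Mul1,r3:Add2,r4:45,r5:9
cycle 14: - // r0:7,r1:6,r2:Mul1,r3:Add2,r4:45,r5:9
cycle 15: - // r0:7,r1:6,r2:Mul1,r3:Add2,r4:45,r5:9
cycle 16: - // r0:7,r1:6,r2:Mul1,r3:Add2,r4:45,r5:9
cycle 17: - // r0:7,r1:6,r2:Mul1,r3:Add2,r4:45,r5:9
cycle 18: CDB Mul1=270 // r0:7,r1:6,r2:270,r3:Add2,r4:45,r5:9
cycle 19: - // r0:7,r1:6,r2:270,r3:Add2,r4:45,r5:9
cycle 20: CDB Add2=277 // r0:7,r1:6,r2:270,r3:277,r4:45,r5:9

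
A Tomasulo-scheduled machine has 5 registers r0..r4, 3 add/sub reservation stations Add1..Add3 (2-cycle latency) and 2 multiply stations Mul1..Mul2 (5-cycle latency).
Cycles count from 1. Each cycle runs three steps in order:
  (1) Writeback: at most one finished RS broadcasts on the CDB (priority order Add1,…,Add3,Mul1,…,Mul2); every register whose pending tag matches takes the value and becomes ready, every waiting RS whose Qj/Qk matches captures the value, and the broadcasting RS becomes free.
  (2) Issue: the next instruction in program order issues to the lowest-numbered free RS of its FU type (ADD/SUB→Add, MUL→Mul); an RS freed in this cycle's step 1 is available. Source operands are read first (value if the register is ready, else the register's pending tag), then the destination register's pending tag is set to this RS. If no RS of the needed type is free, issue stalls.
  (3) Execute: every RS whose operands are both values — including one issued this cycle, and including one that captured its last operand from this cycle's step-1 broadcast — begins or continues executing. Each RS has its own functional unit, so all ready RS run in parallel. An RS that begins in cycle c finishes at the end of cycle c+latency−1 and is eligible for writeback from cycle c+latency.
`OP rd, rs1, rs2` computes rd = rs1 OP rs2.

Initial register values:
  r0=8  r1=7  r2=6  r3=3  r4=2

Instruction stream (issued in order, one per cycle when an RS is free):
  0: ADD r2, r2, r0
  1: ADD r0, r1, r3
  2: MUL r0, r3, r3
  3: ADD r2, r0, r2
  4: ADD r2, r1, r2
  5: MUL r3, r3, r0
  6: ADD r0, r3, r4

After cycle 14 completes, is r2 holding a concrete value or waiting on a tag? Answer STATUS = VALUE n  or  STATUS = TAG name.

cycle 1: issue ADD r2<-Add1 // r0:8,r1:7,r2:Add1,r3:3,r4:2
cycle 2: issue ADD r0<-Add2 // r0:Add2,r1:7,r2:Add1,r3:3,r4:2
cycle 3: CDB Add1=14; issue MUL r0<-Mul1 // r0:Mul1,r1:7,r2:14,r3:3,r4:2
cycle 4: CDB Add2=10; issue ADD r2<-Add1 // r0:Mul1,r1:7,r2:Add1,r3:3,r4:2
cycle 5: issue ADD r2<-Add2 // r0:Mul1,r1:7,r2:Add2,r3:3,r4:2
cycle 6: issue MUL r3<-Mul2 // r0:Mul1,r1:7,r2:Add2,r3:Mul2,r4:2
cycle 7: issue ADD r0<-Add3 // r0:Add3,r1:7,r2:Add2,r3:Mul2,r4:2
cycle 8: CDB Mul1=9 // r0:Add3,r1:7,r2:Add2,r3:Mul2,r4:2
cycle 9: - // r0:Add3,r1:7,r2:Add2,r3:Mul2,r4:2
cycle 10: CDB Add1=23 // r0:Add3,r1:7,r2:Add2,r3:Mul2,r4:2
cycle 11: - // r0:Add3,r1:7,r2:Add2,r3:Mul2,r4:2
cycle 12: CDB Add2=30 // r0:Add3,r1:7,r2:30,r3:Mul2,r4:2
cycle 13: CDB Mul2=27 // r0:Add3,r1:7,r2:30,r3:27,r4:2
cycle 14: - // r0:Add3,r1:7,r2:30,r3:27,r4:2

STATUS = VALUE 30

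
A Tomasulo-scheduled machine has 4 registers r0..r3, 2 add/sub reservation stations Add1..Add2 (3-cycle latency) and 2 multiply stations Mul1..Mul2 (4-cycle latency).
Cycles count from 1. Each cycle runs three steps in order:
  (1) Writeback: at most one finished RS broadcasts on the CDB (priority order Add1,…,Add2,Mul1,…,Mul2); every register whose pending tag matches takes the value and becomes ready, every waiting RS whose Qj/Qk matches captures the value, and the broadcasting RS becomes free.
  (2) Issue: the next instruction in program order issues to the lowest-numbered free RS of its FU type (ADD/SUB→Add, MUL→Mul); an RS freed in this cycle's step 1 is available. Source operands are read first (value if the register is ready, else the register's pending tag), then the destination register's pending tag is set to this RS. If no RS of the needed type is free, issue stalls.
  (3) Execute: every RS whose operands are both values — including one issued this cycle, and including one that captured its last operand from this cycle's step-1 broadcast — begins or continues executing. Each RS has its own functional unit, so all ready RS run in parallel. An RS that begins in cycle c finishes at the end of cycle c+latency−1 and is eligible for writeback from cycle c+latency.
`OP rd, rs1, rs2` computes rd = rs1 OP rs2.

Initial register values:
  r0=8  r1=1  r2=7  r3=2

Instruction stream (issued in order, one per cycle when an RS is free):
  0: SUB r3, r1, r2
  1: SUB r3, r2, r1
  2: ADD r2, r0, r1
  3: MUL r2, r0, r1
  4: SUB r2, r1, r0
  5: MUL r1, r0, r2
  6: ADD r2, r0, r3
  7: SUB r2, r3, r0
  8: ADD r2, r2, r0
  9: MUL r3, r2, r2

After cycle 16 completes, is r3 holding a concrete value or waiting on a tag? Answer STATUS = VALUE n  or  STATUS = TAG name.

STATUS = TAG Mul1

cycle 1: issue SUB r3<-Add1 // r0:8,r1:1,r2:7,r3:Add1
cycle 2: issue SUB r3<-Add2 // r0:8,r1:1,r2:7,r3:Add2
cycle 3: stall // r0:8,r1:1,r2:7,r3:Add2
cycle 4: CDB Add1=-6; issue ADD r2<-Add1 // r0:8,r1:1,r2:Add1,r3:Add2
cycle 5: CDB Add2=6; issue MUL r2<-Mul1 // r0:8,r1:1,r2:Mul1,r3:6
cycle 6: issue SUB r2<-Add2 // r0:8,r1:1,r2:Add2,r3:6
cycle 7: CDB Add1=9; issue MUL r1<-Mul2 // r0:8,r1:Mul2,r2:Add2,r3:6
cycle 8: issue ADD r2<-Add1 // r0:8,r1:Mul2,r2:Add1,r3:6
cycle 9: CDB Add2=-7; issue SUB r2<-Add2 // r0:8,r1:Mul2,r2:Add2,r3:6
cycle 10: CDB Mul1=8; stall // r0:8,r1:Mul2,r2:Add2,r3:6
cycle 11: CDB Add1=14; issue ADD r2<-Add1 // r0:8,r1:Mul2,r2:Add1,r3:6
cycle 12: CDB Add2=-2; issue MUL r3<-Mul1 // r0:8,r1:Mul2,r2:Add1,r3:Mul1
cycle 13: CDB Mul2=-56 // r0:8,r1:-56,r2:Add1,r3:Mul1
cycle 14: - // r0:8,r1:-56,r2:Add1,r3:Mul1
cycle 15: CDB Add1=6 // r0:8,r1:-56,r2:6,r3:Mul1
cycle 16: - // r0:8,r1:-56,r2:6,r3:Mul1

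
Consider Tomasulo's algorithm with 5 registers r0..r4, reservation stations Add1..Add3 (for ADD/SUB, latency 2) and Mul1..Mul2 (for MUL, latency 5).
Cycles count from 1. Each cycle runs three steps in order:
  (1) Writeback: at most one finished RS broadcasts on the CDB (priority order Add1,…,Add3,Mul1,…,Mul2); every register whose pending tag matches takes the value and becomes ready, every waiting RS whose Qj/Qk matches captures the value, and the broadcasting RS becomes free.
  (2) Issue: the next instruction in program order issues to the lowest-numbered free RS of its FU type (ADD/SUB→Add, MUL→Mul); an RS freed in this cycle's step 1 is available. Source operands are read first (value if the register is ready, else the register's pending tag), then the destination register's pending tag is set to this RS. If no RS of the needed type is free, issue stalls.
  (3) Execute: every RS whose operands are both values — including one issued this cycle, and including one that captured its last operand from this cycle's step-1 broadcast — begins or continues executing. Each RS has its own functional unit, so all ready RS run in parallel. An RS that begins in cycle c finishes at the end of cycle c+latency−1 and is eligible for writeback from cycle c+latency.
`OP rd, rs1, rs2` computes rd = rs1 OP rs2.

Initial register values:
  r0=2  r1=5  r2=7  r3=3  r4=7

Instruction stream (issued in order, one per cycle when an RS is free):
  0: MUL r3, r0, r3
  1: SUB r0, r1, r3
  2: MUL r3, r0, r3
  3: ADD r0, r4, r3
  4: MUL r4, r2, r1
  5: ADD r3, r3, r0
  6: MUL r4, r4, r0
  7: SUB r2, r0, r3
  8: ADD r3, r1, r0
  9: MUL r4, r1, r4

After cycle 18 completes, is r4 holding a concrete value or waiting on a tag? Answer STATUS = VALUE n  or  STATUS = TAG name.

  c1: issue MUL r3<-Mul1  regs: r0:2,r1:5,r2:7,r3:Mul1,r4:7
  c2: issue SUB r0<-Add1  regs: r0:Add1,r1:5,r2:7,r3:Mul1,r4:7
  c3: issue MUL r3<-Mul2  regs: r0:Add1,r1:5,r2:7,r3:Mul2,r4:7
  c4: issue ADD r0<-Add2  regs: r0:Add2,r1:5,r2:7,r3:Mul2,r4:7
  c5: stall  regs: r0:Add2,r1:5,r2:7,r3:Mul2,r4:7
  c6: CDB Mul1=6; issue MUL r4<-Mul1  regs: r0:Add2,r1:5,r2:7,r3:Mul2,r4:Mul1
  c7: issue ADD r3<-Add3  regs: r0:Add2,r1:5,r2:7,r3:Add3,r4:Mul1
  c8: CDB Add1=-1; stall  regs: r0:Add2,r1:5,r2:7,r3:Add3,r4:Mul1
  c9: stall  regs: r0:Add2,r1:5,r2:7,r3:Add3,r4:Mul1
  c10: stall  regs: r0:Add2,r1:5,r2:7,r3:Add3,r4:Mul1
  c11: CDB Mul1=35; issue MUL r4<-Mul1  regs: r0:Add2,r1:5,r2:7,r3:Add3,r4:Mul1
  c12: issue SUB r2<-Add1  regs: r0:Add2,r1:5,r2:Add1,r3:Add3,r4:Mul1
  c13: CDB Mul2=-6; stall  regs: r0:Add2,r1:5,r2:Add1,r3:Add3,r4:Mul1
  c14: stall  regs: r0:Add2,r1:5,r2:Add1,r3:Add3,r4:Mul1
  c15: CDB Add2=1; issue ADD r3<-Add2  regs: r0:1,r1:5,r2:Add1,r3:Add2,r4:Mul1
  c16: issue MUL r4<-Mul2  regs: r0:1,r1:5,r2:Add1,r3:Add2,r4:Mul2
  c17: CDB Add2=6  regs: r0:1,r1:5,r2:Add1,r3:6,r4:Mul2
  c18: CDB Add3=-5  regs: r0:1,r1:5,r2:Add1,r3:6,r4:Mul2

STATUS = TAG Mul2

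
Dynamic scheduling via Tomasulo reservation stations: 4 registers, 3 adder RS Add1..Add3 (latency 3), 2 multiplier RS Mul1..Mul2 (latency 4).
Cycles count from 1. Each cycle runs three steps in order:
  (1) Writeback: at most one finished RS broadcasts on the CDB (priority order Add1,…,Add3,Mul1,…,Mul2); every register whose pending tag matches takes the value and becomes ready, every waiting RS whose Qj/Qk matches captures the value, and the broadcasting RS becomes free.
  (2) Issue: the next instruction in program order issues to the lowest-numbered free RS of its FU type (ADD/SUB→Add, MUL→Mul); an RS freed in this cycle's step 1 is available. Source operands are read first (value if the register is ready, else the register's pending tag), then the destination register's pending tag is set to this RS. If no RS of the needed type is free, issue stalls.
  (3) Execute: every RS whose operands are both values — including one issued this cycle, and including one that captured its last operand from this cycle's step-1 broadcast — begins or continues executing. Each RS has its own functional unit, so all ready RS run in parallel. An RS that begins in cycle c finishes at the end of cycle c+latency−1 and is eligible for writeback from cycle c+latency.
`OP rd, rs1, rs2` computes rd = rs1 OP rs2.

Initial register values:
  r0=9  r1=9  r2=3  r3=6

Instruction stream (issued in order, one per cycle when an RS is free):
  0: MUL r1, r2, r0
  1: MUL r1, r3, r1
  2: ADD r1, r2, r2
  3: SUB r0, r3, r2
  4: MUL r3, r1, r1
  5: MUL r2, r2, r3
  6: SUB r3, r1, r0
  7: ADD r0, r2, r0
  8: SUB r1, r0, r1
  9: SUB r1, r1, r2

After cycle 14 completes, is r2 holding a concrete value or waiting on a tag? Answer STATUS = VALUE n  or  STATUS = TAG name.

STATUS = VALUE 108

  c1: issue MUL r1<-Mul1  regs: r0:9,r1:Mul1,r2:3,r3:6
  c2: issue MUL r1<-Mul2  regs: r0:9,r1:Mul2,r2:3,r3:6
  c3: issue ADD r1<-Add1  regs: r0:9,r1:Add1,r2:3,r3:6
  c4: issue SUB r0<-Add2  regs: r0:Add2,r1:Add1,r2:3,r3:6
  c5: CDB Mul1=27; issue MUL r3<-Mul1  regs: r0:Add2,r1:Add1,r2:3,r3:Mul1
  c6: CDB Add1=6; stall  regs: r0:Add2,r1:6,r2:3,r3:Mul1
  c7: CDB Add2=3; stall  regs: r0:3,r1:6,r2:3,r3:Mul1
  c8: stall  regs: r0:3,r1:6,r2:3,r3:Mul1
  c9: CDB Mul2=162; issue MUL r2<-Mul2  regs: r0:3,r1:6,r2:Mul2,r3:Mul1
  c10: CDB Mul1=36; issue SUB r3<-Add1  regs: r0:3,r1:6,r2:Mul2,r3:Add1
  c11: issue ADD r0<-Add2  regs: r0:Add2,r1:6,r2:Mul2,r3:Add1
  c12: issue SUB r1<-Add3  regs: r0:Add2,r1:Add3,r2:Mul2,r3:Add1
  c13: CDB Add1=3; issue SUB r1<-Add1  regs: r0:Add2,r1:Add1,r2:Mul2,r3:3
  c14: CDB Mul2=108  regs: r0:Add2,r1:Add1,r2:108,r3:3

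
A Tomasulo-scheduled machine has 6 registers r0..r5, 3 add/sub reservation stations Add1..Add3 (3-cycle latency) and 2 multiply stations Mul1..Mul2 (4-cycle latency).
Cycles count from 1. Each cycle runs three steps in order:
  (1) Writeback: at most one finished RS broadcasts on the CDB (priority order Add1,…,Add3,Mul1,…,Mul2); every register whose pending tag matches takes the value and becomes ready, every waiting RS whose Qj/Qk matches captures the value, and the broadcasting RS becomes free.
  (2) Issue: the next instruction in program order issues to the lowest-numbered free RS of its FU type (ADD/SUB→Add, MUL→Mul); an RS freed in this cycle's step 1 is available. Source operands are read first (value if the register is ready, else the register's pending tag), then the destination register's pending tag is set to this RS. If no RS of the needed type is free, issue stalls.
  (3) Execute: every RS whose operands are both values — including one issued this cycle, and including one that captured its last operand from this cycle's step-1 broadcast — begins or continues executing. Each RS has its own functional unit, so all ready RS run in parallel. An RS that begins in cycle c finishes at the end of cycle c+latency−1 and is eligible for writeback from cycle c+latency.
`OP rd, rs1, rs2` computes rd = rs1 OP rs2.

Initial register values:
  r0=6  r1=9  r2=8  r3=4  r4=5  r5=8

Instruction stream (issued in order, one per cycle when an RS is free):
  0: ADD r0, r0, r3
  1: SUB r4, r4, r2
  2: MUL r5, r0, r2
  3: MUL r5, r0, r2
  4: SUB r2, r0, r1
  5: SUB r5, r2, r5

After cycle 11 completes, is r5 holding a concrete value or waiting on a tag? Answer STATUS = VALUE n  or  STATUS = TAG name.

STATUS = TAG Add2

c1: issue ADD r0<-Add1 | r0:Add1,r1:9,r2:8,r3:4,r4:5,r5:8
c2: issue SUB r4<-Add2 | r0:Add1,r1:9,r2:8,r3:4,r4:Add2,r5:8
c3: issue MUL r5<-Mul1 | r0:Add1,r1:9,r2:8,r3:4,r4:Add2,r5:Mul1
c4: CDB Add1=10; issue MUL r5<-Mul2 | r0:10,r1:9,r2:8,r3:4,r4:Add2,r5:Mul2
c5: CDB Add2=-3; issue SUB r2<-Add1 | r0:10,r1:9,r2:Add1,r3:4,r4:-3,r5:Mul2
c6: issue SUB r5<-Add2 | r0:10,r1:9,r2:Add1,r3:4,r4:-3,r5:Add2
c7: - | r0:10,r1:9,r2:Add1,r3:4,r4:-3,r5:Add2
c8: CDB Add1=1 | r0:10,r1:9,r2:1,r3:4,r4:-3,r5:Add2
c9: CDB Mul1=80 | r0:10,r1:9,r2:1,r3:4,r4:-3,r5:Add2
c10: CDB Mul2=80 | r0:10,r1:9,r2:1,r3:4,r4:-3,r5:Add2
c11: - | r0:10,r1:9,r2:1,r3:4,r4:-3,r5:Add2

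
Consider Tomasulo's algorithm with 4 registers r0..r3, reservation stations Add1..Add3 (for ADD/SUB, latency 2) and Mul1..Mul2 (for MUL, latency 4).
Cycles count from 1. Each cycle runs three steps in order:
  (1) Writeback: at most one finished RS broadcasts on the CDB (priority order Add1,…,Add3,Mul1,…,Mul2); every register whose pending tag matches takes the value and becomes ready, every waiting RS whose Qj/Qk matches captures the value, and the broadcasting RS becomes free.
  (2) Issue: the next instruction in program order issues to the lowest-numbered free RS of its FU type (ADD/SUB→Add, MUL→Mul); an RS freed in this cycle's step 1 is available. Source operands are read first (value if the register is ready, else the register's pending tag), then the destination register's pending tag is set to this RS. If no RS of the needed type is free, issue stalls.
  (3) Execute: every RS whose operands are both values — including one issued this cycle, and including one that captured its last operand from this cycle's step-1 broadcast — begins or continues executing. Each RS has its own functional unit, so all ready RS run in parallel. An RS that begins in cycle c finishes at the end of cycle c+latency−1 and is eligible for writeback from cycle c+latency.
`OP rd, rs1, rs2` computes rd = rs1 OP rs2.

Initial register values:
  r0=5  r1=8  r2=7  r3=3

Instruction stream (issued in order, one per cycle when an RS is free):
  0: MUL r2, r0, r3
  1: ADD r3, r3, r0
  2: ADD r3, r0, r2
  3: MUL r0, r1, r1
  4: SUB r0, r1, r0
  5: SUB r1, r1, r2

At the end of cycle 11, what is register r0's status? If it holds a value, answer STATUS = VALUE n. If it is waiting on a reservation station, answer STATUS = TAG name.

c1: issue MUL r2<-Mul1 | r0:5,r1:8,r2:Mul1,r3:3
c2: issue ADD r3<-Add1 | r0:5,r1:8,r2:Mul1,r3:Add1
c3: issue ADD r3<-Add2 | r0:5,r1:8,r2:Mul1,r3:Add2
c4: CDB Add1=8; issue MUL r0<-Mul2 | r0:Mul2,r1:8,r2:Mul1,r3:Add2
c5: CDB Mul1=15; issue SUB r0<-Add1 | r0:Add1,r1:8,r2:15,r3:Add2
c6: issue SUB r1<-Add3 | r0:Add1,r1:Add3,r2:15,r3:Add2
c7: CDB Add2=20 | r0:Add1,r1:Add3,r2:15,r3:20
c8: CDB Add3=-7 | r0:Add1,r1:-7,r2:15,r3:20
c9: CDB Mul2=64 | r0:Add1,r1:-7,r2:15,r3:20
c10: - | r0:Add1,r1:-7,r2:15,r3:20
c11: CDB Add1=-56 | r0:-56,r1:-7,r2:15,r3:20

STATUS = VALUE -56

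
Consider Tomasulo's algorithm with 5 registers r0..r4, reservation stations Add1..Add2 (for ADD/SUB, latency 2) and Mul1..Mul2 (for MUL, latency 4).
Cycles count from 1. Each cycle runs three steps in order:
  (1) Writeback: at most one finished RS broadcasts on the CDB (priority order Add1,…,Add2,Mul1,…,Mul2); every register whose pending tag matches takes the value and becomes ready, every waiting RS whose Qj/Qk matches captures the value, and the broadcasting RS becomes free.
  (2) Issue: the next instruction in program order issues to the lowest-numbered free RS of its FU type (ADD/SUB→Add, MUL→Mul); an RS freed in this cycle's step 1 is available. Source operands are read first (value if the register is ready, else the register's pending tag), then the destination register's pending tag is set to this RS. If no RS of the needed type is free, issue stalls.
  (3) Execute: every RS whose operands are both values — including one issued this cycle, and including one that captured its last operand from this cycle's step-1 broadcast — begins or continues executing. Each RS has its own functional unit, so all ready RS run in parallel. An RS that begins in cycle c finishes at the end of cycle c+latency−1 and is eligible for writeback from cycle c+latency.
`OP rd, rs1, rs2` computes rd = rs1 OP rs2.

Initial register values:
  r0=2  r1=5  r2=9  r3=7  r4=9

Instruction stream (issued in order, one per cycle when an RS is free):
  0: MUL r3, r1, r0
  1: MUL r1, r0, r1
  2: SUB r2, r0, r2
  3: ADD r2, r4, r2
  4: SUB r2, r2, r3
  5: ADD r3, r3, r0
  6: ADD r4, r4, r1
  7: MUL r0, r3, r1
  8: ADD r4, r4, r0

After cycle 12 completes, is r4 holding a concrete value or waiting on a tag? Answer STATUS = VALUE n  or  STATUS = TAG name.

STATUS = TAG Add1

c1: issue MUL r3<-Mul1 | r0:2,r1:5,r2:9,r3:Mul1,r4:9
c2: issue MUL r1<-Mul2 | r0:2,r1:Mul2,r2:9,r3:Mul1,r4:9
c3: issue SUB r2<-Add1 | r0:2,r1:Mul2,r2:Add1,r3:Mul1,r4:9
c4: issue ADD r2<-Add2 | r0:2,r1:Mul2,r2:Add2,r3:Mul1,r4:9
c5: CDB Add1=-7; issue SUB r2<-Add1 | r0:2,r1:Mul2,r2:Add1,r3:Mul1,r4:9
c6: CDB Mul1=10; stall | r0:2,r1:Mul2,r2:Add1,r3:10,r4:9
c7: CDB Add2=2; issue ADD r3<-Add2 | r0:2,r1:Mul2,r2:Add1,r3:Add2,r4:9
c8: CDB Mul2=10; stall | r0:2,r1:10,r2:Add1,r3:Add2,r4:9
c9: CDB Add1=-8; issue ADD r4<-Add1 | r0:2,r1:10,r2:-8,r3:Add2,r4:Add1
c10: CDB Add2=12; issue MUL r0<-Mul1 | r0:Mul1,r1:10,r2:-8,r3:12,r4:Add1
c11: CDB Add1=19; issue ADD r4<-Add1 | r0:Mul1,r1:10,r2:-8,r3:12,r4:Add1
c12: - | r0:Mul1,r1:10,r2:-8,r3:12,r4:Add1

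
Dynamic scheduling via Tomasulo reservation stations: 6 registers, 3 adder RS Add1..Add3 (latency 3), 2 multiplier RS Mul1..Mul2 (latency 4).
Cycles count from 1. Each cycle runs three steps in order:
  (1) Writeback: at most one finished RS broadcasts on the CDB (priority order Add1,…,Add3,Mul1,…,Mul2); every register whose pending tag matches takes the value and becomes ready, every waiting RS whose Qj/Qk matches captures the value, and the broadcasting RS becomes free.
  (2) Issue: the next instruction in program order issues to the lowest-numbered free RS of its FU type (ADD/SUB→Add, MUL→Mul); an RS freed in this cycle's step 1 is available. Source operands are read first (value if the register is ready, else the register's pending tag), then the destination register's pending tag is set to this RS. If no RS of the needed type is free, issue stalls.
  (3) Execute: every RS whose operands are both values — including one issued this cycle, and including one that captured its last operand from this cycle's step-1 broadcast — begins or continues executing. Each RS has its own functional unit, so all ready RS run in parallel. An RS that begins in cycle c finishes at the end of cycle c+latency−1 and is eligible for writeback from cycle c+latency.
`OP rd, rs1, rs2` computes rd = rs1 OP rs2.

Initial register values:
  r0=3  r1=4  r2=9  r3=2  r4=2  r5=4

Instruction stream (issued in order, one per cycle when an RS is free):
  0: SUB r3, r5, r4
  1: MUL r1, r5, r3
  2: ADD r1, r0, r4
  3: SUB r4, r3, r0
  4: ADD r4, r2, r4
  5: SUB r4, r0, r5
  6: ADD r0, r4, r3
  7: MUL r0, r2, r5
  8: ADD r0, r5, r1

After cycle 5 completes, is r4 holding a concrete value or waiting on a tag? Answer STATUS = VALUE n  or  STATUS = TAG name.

c1: issue SUB r3<-Add1 | r0:3,r1:4,r2:9,r3:Add1,r4:2,r5:4
c2: issue MUL r1<-Mul1 | r0:3,r1:Mul1,r2:9,r3:Add1,r4:2,r5:4
c3: issue ADD r1<-Add2 | r0:3,r1:Add2,r2:9,r3:Add1,r4:2,r5:4
c4: CDB Add1=2; issue SUB r4<-Add1 | r0:3,r1:Add2,r2:9,r3:2,r4:Add1,r5:4
c5: issue ADD r4<-Add3 | r0:3,r1:Add2,r2:9,r3:2,r4:Add3,r5:4

STATUS = TAG Add3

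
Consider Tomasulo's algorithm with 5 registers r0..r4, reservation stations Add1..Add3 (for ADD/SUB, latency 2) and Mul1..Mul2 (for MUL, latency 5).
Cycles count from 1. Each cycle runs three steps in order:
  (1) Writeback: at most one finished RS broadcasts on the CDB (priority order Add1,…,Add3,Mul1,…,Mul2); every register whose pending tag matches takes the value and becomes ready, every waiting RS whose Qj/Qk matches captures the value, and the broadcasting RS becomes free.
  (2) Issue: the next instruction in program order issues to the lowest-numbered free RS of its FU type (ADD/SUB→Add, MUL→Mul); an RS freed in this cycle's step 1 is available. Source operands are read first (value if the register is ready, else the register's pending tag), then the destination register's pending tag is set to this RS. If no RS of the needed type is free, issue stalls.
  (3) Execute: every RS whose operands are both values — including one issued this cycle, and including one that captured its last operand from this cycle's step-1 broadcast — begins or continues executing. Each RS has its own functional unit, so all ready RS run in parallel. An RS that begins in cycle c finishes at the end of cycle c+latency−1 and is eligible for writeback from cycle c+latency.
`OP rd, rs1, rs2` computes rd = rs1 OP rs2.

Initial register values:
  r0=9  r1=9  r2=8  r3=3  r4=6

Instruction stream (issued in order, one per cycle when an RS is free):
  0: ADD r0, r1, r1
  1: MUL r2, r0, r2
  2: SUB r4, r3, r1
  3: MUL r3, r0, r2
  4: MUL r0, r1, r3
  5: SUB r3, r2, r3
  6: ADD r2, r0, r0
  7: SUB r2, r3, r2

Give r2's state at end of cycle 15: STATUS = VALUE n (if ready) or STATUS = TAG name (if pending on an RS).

STATUS = TAG Add3

c1: issue ADD r0<-Add1 | r0:Add1,r1:9,r2:8,r3:3,r4:6
c2: issue MUL r2<-Mul1 | r0:Add1,r1:9,r2:Mul1,r3:3,r4:6
c3: CDB Add1=18; issue SUB r4<-Add1 | r0:18,r1:9,r2:Mul1,r3:3,r4:Add1
c4: issue MUL r3<-Mul2 | r0:18,r1:9,r2:Mul1,r3:Mul2,r4:Add1
c5: CDB Add1=-6; stall | r0:18,r1:9,r2:Mul1,r3:Mul2,r4:-6
c6: stall | r0:18,r1:9,r2:Mul1,r3:Mul2,r4:-6
c7: stall | r0:18,r1:9,r2:Mul1,r3:Mul2,r4:-6
c8: CDB Mul1=144; issue MUL r0<-Mul1 | r0:Mul1,r1:9,r2:144,r3:Mul2,r4:-6
c9: issue SUB r3<-Add1 | r0:Mul1,r1:9,r2:144,r3:Add1,r4:-6
c10: issue ADD r2<-Add2 | r0:Mul1,r1:9,r2:Add2,r3:Add1,r4:-6
c11: issue SUB r2<-Add3 | r0:Mul1,r1:9,r2:Add3,r3:Add1,r4:-6
c12: - | r0:Mul1,r1:9,r2:Add3,r3:Add1,r4:-6
c13: CDB Mul2=2592 | r0:Mul1,r1:9,r2:Add3,r3:Add1,r4:-6
c14: - | r0:Mul1,r1:9,r2:Add3,r3:Add1,r4:-6
c15: CDB Add1=-2448 | r0:Mul1,r1:9,r2:Add3,r3:-2448,r4:-6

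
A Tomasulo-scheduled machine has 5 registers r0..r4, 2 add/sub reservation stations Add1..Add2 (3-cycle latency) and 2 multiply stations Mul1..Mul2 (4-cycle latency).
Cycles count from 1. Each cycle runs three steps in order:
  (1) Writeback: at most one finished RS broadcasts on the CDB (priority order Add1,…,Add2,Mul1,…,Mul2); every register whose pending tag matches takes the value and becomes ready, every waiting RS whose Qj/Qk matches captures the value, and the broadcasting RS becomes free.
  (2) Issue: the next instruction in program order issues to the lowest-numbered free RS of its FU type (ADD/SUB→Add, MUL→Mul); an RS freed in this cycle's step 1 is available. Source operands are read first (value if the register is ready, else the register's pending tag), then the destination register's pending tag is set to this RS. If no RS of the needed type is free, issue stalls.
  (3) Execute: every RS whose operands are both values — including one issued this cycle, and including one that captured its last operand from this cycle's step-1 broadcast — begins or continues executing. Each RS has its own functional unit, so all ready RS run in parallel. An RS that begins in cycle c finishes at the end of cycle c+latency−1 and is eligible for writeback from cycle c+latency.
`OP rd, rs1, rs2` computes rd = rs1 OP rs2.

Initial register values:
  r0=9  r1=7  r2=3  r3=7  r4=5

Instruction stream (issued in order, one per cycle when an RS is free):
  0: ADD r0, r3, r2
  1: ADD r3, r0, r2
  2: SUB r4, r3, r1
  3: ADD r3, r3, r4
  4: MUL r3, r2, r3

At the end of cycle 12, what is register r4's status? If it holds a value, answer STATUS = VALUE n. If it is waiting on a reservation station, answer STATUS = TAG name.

STATUS = VALUE 6

  c1: issue ADD r0<-Add1  regs: r0:Add1,r1:7,r2:3,r3:7,r4:5
  c2: issue ADD r3<-Add2  regs: r0:Add1,r1:7,r2:3,r3:Add2,r4:5
  c3: stall  regs: r0:Add1,r1:7,r2:3,r3:Add2,r4:5
  c4: CDB Add1=10; issue SUB r4<-Add1  regs: r0:10,r1:7,r2:3,r3:Add2,r4:Add1
  c5: stall  regs: r0:10,r1:7,r2:3,r3:Add2,r4:Add1
  c6: stall  regs: r0:10,r1:7,r2:3,r3:Add2,r4:Add1
  c7: CDB Add2=13; issue ADD r3<-Add2  regs: r0:10,r1:7,r2:3,r3:Add2,r4:Add1
  c8: issue MUL r3<-Mul1  regs: r0:10,r1:7,r2:3,r3:Mul1,r4:Add1
  c9: -  regs: r0:10,r1:7,r2:3,r3:Mul1,r4:Add1
  c10: CDB Add1=6  regs: r0:10,r1:7,r2:3,r3:Mul1,r4:6
  c11: -  regs: r0:10,r1:7,r2:3,r3:Mul1,r4:6
  c12: -  regs: r0:10,r1:7,r2:3,r3:Mul1,r4:6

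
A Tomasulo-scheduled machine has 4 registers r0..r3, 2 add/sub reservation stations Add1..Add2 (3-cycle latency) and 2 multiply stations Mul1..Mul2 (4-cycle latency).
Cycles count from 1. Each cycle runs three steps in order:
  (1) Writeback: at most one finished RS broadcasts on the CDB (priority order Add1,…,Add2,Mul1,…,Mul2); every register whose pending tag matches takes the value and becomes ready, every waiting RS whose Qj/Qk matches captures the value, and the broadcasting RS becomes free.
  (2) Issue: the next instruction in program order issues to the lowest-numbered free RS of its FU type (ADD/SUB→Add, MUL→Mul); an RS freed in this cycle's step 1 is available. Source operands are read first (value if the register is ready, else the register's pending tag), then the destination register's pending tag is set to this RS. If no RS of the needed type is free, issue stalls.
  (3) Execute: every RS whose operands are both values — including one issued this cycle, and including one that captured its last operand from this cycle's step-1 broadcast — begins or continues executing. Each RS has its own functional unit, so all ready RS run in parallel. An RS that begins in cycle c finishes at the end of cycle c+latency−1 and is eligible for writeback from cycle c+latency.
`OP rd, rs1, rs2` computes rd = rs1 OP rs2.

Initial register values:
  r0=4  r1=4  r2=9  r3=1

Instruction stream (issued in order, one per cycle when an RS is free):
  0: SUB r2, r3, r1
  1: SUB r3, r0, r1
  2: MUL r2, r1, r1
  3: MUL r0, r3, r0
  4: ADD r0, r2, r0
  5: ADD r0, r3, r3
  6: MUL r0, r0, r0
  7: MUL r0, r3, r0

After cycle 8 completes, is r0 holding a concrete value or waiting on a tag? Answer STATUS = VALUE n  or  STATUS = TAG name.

STATUS = TAG Mul1

cycle 1: issue SUB r2<-Add1 // r0:4,r1:4,r2:Add1,r3:1
cycle 2: issue SUB r3<-Add2 // r0:4,r1:4,r2:Add1,r3:Add2
cycle 3: issue MUL r2<-Mul1 // r0:4,r1:4,r2:Mul1,r3:Add2
cycle 4: CDB Add1=-3; issue MUL r0<-Mul2 // r0:Mul2,r1:4,r2:Mul1,r3:Add2
cycle 5: CDB Add2=0; issue ADD r0<-Add1 // r0:Add1,r1:4,r2:Mul1,r3:0
cycle 6: issue ADD r0<-Add2 // r0:Add2,r1:4,r2:Mul1,r3:0
cycle 7: CDB Mul1=16; issue MUL r0<-Mul1 // r0:Mul1,r1:4,r2:16,r3:0
cycle 8: stall // r0:Mul1,r1:4,r2:16,r3:0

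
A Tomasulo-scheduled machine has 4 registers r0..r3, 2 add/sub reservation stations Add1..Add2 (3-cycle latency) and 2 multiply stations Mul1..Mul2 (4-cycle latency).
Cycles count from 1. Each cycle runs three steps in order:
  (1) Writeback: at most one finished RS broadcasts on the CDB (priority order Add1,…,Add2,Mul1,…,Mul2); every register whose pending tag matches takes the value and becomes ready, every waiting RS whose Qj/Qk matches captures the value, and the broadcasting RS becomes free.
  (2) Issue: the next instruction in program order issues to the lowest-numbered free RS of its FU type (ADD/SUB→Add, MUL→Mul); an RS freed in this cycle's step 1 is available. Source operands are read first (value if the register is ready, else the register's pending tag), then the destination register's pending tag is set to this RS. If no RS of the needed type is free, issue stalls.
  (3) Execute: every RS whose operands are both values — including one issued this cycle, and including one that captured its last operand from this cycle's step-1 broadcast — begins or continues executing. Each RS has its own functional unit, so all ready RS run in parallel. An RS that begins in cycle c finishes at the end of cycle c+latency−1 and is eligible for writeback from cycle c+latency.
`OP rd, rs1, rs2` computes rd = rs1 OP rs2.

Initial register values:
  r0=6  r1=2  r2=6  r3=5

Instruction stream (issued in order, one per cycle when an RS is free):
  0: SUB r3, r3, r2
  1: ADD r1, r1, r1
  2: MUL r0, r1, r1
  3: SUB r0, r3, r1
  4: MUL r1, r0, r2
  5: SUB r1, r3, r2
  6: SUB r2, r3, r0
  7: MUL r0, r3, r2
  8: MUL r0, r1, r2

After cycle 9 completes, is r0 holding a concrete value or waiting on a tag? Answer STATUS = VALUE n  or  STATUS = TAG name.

c1: issue SUB r3<-Add1 | r0:6,r1:2,r2:6,r3:Add1
c2: issue ADD r1<-Add2 | r0:6,r1:Add2,r2:6,r3:Add1
c3: issue MUL r0<-Mul1 | r0:Mul1,r1:Add2,r2:6,r3:Add1
c4: CDB Add1=-1; issue SUB r0<-Add1 | r0:Add1,r1:Add2,r2:6,r3:-1
c5: CDB Add2=4; issue MUL r1<-Mul2 | r0:Add1,r1:Mul2,r2:6,r3:-1
c6: issue SUB r1<-Add2 | r0:Add1,r1:Add2,r2:6,r3:-1
c7: stall | r0:Add1,r1:Add2,r2:6,r3:-1
c8: CDB Add1=-5; issue SUB r2<-Add1 | r0:-5,r1:Add2,r2:Add1,r3:-1
c9: CDB Add2=-7; stall | r0:-5,r1:-7,r2:Add1,r3:-1

STATUS = VALUE -5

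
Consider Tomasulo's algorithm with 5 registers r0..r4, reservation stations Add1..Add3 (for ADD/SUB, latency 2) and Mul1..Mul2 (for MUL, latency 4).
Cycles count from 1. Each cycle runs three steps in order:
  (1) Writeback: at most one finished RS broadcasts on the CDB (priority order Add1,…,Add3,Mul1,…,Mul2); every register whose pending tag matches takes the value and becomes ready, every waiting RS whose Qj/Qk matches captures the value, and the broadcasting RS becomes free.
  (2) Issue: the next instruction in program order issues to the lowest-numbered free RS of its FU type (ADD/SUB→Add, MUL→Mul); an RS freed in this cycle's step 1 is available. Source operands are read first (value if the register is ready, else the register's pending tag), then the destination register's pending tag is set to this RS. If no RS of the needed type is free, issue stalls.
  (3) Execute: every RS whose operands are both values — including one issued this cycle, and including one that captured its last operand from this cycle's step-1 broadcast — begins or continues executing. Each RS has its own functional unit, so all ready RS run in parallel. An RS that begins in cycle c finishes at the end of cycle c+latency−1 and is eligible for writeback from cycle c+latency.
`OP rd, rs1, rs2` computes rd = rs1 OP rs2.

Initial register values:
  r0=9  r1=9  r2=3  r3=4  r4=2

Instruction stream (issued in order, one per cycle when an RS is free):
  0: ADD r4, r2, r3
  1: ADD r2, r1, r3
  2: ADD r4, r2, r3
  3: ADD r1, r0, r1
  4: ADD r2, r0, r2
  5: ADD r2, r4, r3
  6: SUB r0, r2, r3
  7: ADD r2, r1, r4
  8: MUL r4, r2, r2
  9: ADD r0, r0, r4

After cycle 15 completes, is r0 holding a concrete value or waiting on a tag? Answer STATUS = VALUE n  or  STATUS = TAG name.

cycle 1: issue ADD r4<-Add1 // r0:9,r1:9,r2:3,r3:4,r4:Add1
cycle 2: issue ADD r2<-Add2 // r0:9,r1:9,r2:Add2,r3:4,r4:Add1
cycle 3: CDB Add1=7; issue ADD r4<-Add1 // r0:9,r1:9,r2:Add2,r3:4,r4:Add1
cycle 4: CDB Add2=13; issue ADD r1<-Add2 // r0:9,r1:Add2,r2:13,r3:4,r4:Add1
cycle 5: issue ADD r2<-Add3 // r0:9,r1:Add2,r2:Add3,r3:4,r4:Add1
cycle 6: CDB Add1=17; issue ADD r2<-Add1 // r0:9,r1:Add2,r2:Add1,r3:4,r4:17
cycle 7: CDB Add2=18; issue SUB r0<-Add2 // r0:Add2,r1:18,r2:Add1,r3:4,r4:17
cycle 8: CDB Add1=21; issue ADD r2<-Add1 // r0:Add2,r1:18,r2:Add1,r3:4,r4:17
cycle 9: CDB Add3=22; issue MUL r4<-Mul1 // r0:Add2,r1:18,r2:Add1,r3:4,r4:Mul1
cycle 10: CDB Add1=35; issue ADD r0<-Add1 // r0:Add1,r1:18,r2:35,r3:4,r4:Mul1
cycle 11: CDB Add2=17 // r0:Add1,r1:18,r2:35,r3:4,r4:Mul1
cycle 12: - // r0:Add1,r1:18,r2:35,r3:4,r4:Mul1
cycle 13: - // r0:Add1,r1:18,r2:35,r3:4,r4:Mul1
cycle 14: CDB Mul1=1225 // r0:Add1,r1:18,r2:35,r3:4,r4:1225
cycle 15: - // r0:Add1,r1:18,r2:35,r3:4,r4:1225

STATUS = TAG Add1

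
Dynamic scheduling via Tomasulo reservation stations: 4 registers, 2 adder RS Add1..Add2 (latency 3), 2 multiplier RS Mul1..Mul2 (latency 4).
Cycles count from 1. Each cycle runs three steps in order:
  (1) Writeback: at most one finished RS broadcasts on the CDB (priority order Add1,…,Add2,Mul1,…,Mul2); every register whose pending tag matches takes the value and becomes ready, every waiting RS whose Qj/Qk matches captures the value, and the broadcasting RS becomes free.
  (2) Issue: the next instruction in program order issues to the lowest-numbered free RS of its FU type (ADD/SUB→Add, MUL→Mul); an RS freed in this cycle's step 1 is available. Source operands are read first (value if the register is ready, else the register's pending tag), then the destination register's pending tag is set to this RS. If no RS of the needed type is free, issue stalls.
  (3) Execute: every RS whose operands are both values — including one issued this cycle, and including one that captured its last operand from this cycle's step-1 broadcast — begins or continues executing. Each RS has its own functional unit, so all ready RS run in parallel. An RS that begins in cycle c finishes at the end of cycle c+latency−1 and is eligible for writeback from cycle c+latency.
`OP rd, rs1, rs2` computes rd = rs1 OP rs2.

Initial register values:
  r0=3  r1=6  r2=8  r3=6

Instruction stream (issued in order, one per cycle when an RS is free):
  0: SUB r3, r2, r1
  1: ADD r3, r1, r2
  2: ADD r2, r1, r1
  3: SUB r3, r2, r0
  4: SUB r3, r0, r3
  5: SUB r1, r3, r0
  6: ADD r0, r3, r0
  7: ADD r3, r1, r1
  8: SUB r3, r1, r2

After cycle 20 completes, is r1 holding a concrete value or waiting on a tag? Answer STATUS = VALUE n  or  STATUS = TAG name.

STATUS = VALUE -9

  c1: issue SUB r3<-Add1  regs: r0:3,r1:6,r2:8,r3:Add1
  c2: issue ADD r3<-Add2  regs: r0:3,r1:6,r2:8,r3:Add2
  c3: stall  regs: r0:3,r1:6,r2:8,r3:Add2
  c4: CDB Add1=2; issue ADD r2<-Add1  regs: r0:3,r1:6,r2:Add1,r3:Add2
  c5: CDB Add2=14; issue SUB r3<-Add2  regs: r0:3,r1:6,r2:Add1,r3:Add2
  c6: stall  regs: r0:3,r1:6,r2:Add1,r3:Add2
  c7: CDB Add1=12; issue SUB r3<-Add1  regs: r0:3,r1:6,r2:12,r3:Add1
  c8: stall  regs: r0:3,r1:6,r2:12,r3:Add1
  c9: stall  regs: r0:3,r1:6,r2:12,r3:Add1
  c10: CDB Add2=9; issue SUB r1<-Add2  regs: r0:3,r1:Add2,r2:12,r3:Add1
  c11: stall  regs: r0:3,r1:Add2,r2:12,r3:Add1
  c12: stall  regs: r0:3,r1:Add2,r2:12,r3:Add1
  c13: CDB Add1=-6; issue ADD r0<-Add1  regs: r0:Add1,r1:Add2,r2:12,r3:-6
  c14: stall  regs: r0:Add1,r1:Add2,r2:12,r3:-6
  c15: stall  regs: r0:Add1,r1:Add2,r2:12,r3:-6
  c16: CDB Add1=-3; issue ADD r3<-Add1  regs: r0:-3,r1:Add2,r2:12,r3:Add1
  c17: CDB Add2=-9; issue SUB r3<-Add2  regs: r0:-3,r1:-9,r2:12,r3:Add2
  c18: -  regs: r0:-3,r1:-9,r2:12,r3:Add2
  c19: -  regs: r0:-3,r1:-9,r2:12,r3:Add2
  c20: CDB Add1=-18  regs: r0:-3,r1:-9,r2:12,r3:Add2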